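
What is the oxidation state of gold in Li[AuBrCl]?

+1

1 lithium outside the brackets (+1 each) → the complex ion is 1−.
Ligand charges: 1×Br = -1; 1×Cl = -1; sum -2.
Au + (-2) = 1− ⇒ Au is +1.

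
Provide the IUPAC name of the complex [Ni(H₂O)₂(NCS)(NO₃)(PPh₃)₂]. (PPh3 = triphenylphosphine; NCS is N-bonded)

There is no counter-ion, so the complex is neutral overall.
Ligand charges: 2×aqua (neutral), 2×triphenylphosphine (neutral), 1×isothiocyanato (-1 each), 1×nitrato (-1 each); total -2. So Ni + (-2) = 0, giving Ni = +2.
Ligands are named alphabetically: aqua before isothiocyanato before nitrato before triphenylphosphine.

diaquaisothiocyanatonitratobis(triphenylphosphine)nickel(II)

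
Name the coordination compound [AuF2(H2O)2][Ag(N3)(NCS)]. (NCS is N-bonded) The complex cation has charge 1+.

diaquadifluorogold(III) azidoisothiocyanatoargentate(I)

Both ions are complex: the cation is named first with the plain metal name, the anion second with the -ate form; each ion's ligands are alphabetised independently.
The complex cation is given as 1+; its ligand charges sum to -2, so Au = +3.
A 1:1 salt means the anion carries the equal and opposite charge, 1−.
Anion: ligand charges sum to -2; for the ion to be 1−, Ag = +1.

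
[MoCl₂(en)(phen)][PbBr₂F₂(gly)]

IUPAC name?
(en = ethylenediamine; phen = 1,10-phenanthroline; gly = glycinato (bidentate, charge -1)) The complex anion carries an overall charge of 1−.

dichloro(ethylenediamine)(1,10-phenanthroline)molybdenum(III) dibromodifluoro(glycinato)plumbate(IV)

Both ions are complex: the cation is named first with the plain metal name, the anion second with the -ate form; each ion's ligands are alphabetised independently.
The complex anion is given as 1−; its ligand charges sum to -5, so Pb = +4.
A 1:1 salt means the cation carries the equal and opposite charge, 1+.
Cation: ligand charges sum to -2; for the ion to be 1+, Mo = +3.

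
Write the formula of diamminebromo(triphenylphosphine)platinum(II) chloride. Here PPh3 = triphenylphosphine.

[PtBr(NH3)2(PPh3)]Cl

Ligands: 1 triphenylphosphine (PPh3, neutral), 1 bromo (Br, -1), 2 ammine (NH3, neutral). Ligand charge sum = -1.
With Pt in oxidation state +2, the complex ion is [Pt...]^1+.
Charge balance with chloride (-1) requires 1 complex ion per 1 chloride.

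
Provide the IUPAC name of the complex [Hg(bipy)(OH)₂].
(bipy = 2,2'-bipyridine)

There is no counter-ion, so the complex is neutral overall.
Ligand charges: 2×hydroxo (-1 each), 1×2,2'-bipyridine (neutral); total -2. So Hg + (-2) = 0, giving Hg = +2.
Ligands are named alphabetically: bipyridine before hydroxo.

(2,2'-bipyridine)dihydroxomercury(II)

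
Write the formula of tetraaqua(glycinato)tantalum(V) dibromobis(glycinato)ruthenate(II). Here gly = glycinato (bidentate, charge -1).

Cation [Ta…]: ligand charges -1, Ta(V) ⇒ ion charge 4+.
Anion [Ru…]: ligand charges -4, Ru(II) ⇒ ion charge 2−.
One 4+ cation requires 2 of the 2− anion.

[Ta(gly)(H2O)4][RuBr2(gly)2]2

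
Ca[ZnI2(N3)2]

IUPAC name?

calcium diazidodiiodozincate(II)

The 1 calcium counter-ion carries a total charge of +2, so each complex ion is 2−.
Ligand charges: 2×azido (-1 each), 2×iodo (-1 each); total -4. So Zn + (-4) = 2−, giving Zn = +2.
Ligands are named alphabetically: azido before iodo.
The complex ion is anionic, so zinc takes the -ate form zincate(II).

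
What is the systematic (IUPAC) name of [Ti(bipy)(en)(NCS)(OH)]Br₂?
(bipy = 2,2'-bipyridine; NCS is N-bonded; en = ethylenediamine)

The 2 bromide counter-ions carry a total charge of -2, so each complex ion is 2+.
Ligand charges: 1×2,2'-bipyridine (neutral), 1×hydroxo (-1 each), 1×isothiocyanato (-1 each), 1×ethylenediamine (neutral); total -2. So Ti + (-2) = 2+, giving Ti = +4.
Ligands are named alphabetically: bipyridine before ethylenediamine before hydroxo before isothiocyanato.

(2,2'-bipyridine)(ethylenediamine)hydroxoisothiocyanatotitanium(IV) bromide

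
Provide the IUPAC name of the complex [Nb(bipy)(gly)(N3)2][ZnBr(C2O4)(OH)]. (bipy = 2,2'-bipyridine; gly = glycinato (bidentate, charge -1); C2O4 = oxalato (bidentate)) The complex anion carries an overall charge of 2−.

diazido(2,2'-bipyridine)(glycinato)niobium(V) bromohydroxooxalatozincate(II)

The complex anion is given as 2−; its ligand charges sum to -4, so Zn = +2.
A 1:1 salt means the cation carries the equal and opposite charge, 2+.
Cation: ligand charges sum to -3; for the ion to be 2+, Nb = +5.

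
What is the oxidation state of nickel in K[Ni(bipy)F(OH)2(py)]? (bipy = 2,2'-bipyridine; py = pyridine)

+2

1 potassium outside the brackets (+1 each) → the complex ion is 1−.
Ligand charges: 1×F = -1; 1×bipy neutral; 2×OH = -2; 1×py neutral; sum -3.
Ni + (-3) = 1− ⇒ Ni is +2.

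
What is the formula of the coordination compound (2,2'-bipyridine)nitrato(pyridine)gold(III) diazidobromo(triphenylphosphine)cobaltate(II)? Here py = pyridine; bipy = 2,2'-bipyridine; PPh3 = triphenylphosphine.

Cation [Au…]: ligand charges -1, Au(III) ⇒ ion charge 2+.
Anion [Co…]: ligand charges -3, Co(II) ⇒ ion charge 1−.
One 2+ cation requires 2 of the 1− anion.

[Au(bipy)(NO3)(py)][CoBr(N3)2(PPh3)]2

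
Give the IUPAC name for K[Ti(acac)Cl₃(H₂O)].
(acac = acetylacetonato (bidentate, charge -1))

potassium (acetylacetonato)aquatrichlorotitanate(III)

The 1 potassium counter-ion carries a total charge of +1, so each complex ion is 1−.
Ligand charges: 1×acetylacetonato (-1 each), 1×aqua (neutral), 3×chloro (-1 each); total -4. So Ti + (-4) = 1−, giving Ti = +3.
Ligands are named alphabetically: acetylacetonato before aqua before chloro.
The complex ion is anionic, so titanium takes the -ate form titanate(III).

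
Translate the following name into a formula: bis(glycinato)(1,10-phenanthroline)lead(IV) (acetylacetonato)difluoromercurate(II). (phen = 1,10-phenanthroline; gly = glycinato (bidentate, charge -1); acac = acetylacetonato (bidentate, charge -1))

Cation [Pb…]: ligand charges -2, Pb(IV) ⇒ ion charge 2+.
Anion [Hg…]: ligand charges -3, Hg(II) ⇒ ion charge 1−.
One 2+ cation requires 2 of the 1− anion.

[Pb(gly)2(phen)][Hg(acac)F2]2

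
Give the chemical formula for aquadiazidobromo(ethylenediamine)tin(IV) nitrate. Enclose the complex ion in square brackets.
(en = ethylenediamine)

Ligands: 1 bromo (Br, -1), 1 aqua (H2O, neutral), 2 azido (N3, -1), 1 ethylenediamine (en, neutral). Ligand charge sum = -3.
Charge balance with nitrate (-1) requires 1 complex ion per 1 nitrate.

[SnBr(en)(H2O)(N3)2]NO3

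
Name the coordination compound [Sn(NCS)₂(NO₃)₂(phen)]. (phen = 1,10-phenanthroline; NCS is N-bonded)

diisothiocyanatodinitrato(1,10-phenanthroline)tin(IV)

There is no counter-ion, so the complex is neutral overall.
Ligand charges: 2×nitrato (-1 each), 1×1,10-phenanthroline (neutral), 2×isothiocyanato (-1 each); total -4. So Sn + (-4) = 0, giving Sn = +4.
Ligands are named alphabetically: isothiocyanato before nitrato before phenanthroline.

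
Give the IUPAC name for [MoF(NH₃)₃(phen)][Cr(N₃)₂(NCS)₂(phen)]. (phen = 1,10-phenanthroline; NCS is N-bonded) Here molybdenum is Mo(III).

triamminefluoro(1,10-phenanthroline)molybdenum(III) diazidodiisothiocyanato(1,10-phenanthroline)chromate(II)

Both ions are complex: the cation is named first with the plain metal name, the anion second with the -ate form; each ion's ligands are alphabetised independently.
Mo is given as +3; the cation's ligand charges sum to -1, so the complex cation is 2+.
A 1:1 salt means the anion carries the equal and opposite charge, 2−.
Anion: ligand charges sum to -4; for the ion to be 2−, Cr = +2.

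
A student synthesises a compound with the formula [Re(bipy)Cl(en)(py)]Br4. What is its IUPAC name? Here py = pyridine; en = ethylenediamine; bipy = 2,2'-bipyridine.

(2,2'-bipyridine)chloro(ethylenediamine)(pyridine)rhenium(V) bromide

The 4 bromide counter-ions carry a total charge of -4, so each complex ion is 4+.
Ligand charges: 1×pyridine (neutral), 1×ethylenediamine (neutral), 1×chloro (-1 each), 1×2,2'-bipyridine (neutral); total -1. So Re + (-1) = 4+, giving Re = +5.
Ligands are named alphabetically: bipyridine before chloro before ethylenediamine before pyridine.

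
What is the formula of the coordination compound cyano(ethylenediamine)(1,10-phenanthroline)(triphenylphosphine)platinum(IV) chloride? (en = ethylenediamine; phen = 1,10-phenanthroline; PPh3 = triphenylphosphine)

[Pt(CN)(en)(phen)(PPh3)]Cl3

Ligands: 1 ethylenediamine (en, neutral), 1 cyano (CN, -1), 1 1,10-phenanthroline (phen, neutral), 1 triphenylphosphine (PPh3, neutral). Ligand charge sum = -1.
Charge balance with chloride (-1) requires 1 complex ion per 3 chloride.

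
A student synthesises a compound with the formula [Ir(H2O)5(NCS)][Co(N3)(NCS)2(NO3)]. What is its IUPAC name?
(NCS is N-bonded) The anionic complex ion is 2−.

The complex anion is given as 2−; its ligand charges sum to -4, so Co = +2.
A 1:1 salt means the cation carries the equal and opposite charge, 2+.
Cation: ligand charges sum to -1; for the ion to be 2+, Ir = +3.

pentaaquaisothiocyanatoiridium(III) azidodiisothiocyanatonitratocobaltate(II)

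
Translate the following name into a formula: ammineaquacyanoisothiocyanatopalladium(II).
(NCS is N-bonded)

[Pd(CN)(H2O)(NCS)(NH3)]

Ligands: 1 cyano (CN, -1), 1 ammine (NH3, neutral), 1 aqua (H2O, neutral), 1 isothiocyanato (NCS, -1). Ligand charge sum = -2.
With Pd in oxidation state +2, the complex ion is [Pd...].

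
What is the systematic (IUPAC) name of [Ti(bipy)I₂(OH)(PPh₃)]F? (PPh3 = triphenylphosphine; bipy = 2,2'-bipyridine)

(2,2'-bipyridine)hydroxodiiodo(triphenylphosphine)titanium(IV) fluoride

The 1 fluoride counter-ion carries a total charge of -1, so each complex ion is 1+.
Ligand charges: 1×hydroxo (-1 each), 1×triphenylphosphine (neutral), 2×iodo (-1 each), 1×2,2'-bipyridine (neutral); total -3. So Ti + (-3) = 1+, giving Ti = +4.
Ligands are named alphabetically: bipyridine before hydroxo before iodo before triphenylphosphine.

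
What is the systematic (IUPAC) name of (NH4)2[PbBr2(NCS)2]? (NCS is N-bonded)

ammonium dibromodiisothiocyanatoplumbate(II)

The 2 ammonium counter-ions carry a total charge of +2, so each complex ion is 2−.
Ligand charges: 2×bromo (-1 each), 2×isothiocyanato (-1 each); total -4. So Pb + (-4) = 2−, giving Pb = +2.
Ligands are named alphabetically: bromo before isothiocyanato.
The complex ion is anionic, so lead takes the -ate form plumbate(II).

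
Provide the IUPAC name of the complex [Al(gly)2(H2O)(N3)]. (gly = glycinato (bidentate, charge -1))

aquaazidobis(glycinato)aluminium(III)

There is no counter-ion, so the complex is neutral overall.
Ligand charges: 1×azido (-1 each), 1×aqua (neutral), 2×glycinato (-1 each); total -3. So Al + (-3) = 0, giving Al = +3.
Ligands are named alphabetically: aqua before azido before glycinato.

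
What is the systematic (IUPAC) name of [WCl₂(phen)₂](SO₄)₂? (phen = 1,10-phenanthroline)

The 2 sulfate counter-ions carry a total charge of -4, so each complex ion is 4+.
Ligand charges: 2×chloro (-1 each), 2×1,10-phenanthroline (neutral); total -2. So W + (-2) = 4+, giving W = +6.
Ligands are named alphabetically: chloro before phenanthroline.

dichlorobis(1,10-phenanthroline)tungsten(VI) sulfate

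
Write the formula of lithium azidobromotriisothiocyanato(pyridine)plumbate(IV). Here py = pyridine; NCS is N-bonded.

Ligands: 1 pyridine (py, neutral), 3 isothiocyanato (NCS, -1), 1 azido (N3, -1), 1 bromo (Br, -1). Ligand charge sum = -5.
With Pb in oxidation state +4, the complex ion is [Pb...]^1−.
Charge balance with lithium (+1) requires 1 complex ion per 1 lithium.

Li[PbBr(N3)(NCS)3(py)]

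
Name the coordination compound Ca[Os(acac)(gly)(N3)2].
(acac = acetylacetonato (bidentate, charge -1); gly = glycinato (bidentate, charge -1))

calcium (acetylacetonato)diazido(glycinato)osmate(II)

The 1 calcium counter-ion carries a total charge of +2, so each complex ion is 2−.
Ligand charges: 2×azido (-1 each), 1×acetylacetonato (-1 each), 1×glycinato (-1 each); total -4. So Os + (-4) = 2−, giving Os = +2.
Ligands are named alphabetically: acetylacetonato before azido before glycinato.
The complex ion is anionic, so osmium takes the -ate form osmate(II).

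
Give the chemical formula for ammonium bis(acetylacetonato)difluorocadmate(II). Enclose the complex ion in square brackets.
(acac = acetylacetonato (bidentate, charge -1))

Ligands: 2 acetylacetonato (acac, -1), 2 fluoro (F, -1). Ligand charge sum = -4.
With Cd in oxidation state +2, the complex ion is [Cd...]^2−.
Charge balance with ammonium (+1) requires 1 complex ion per 2 ammonium.

(NH4)2[Cd(acac)2F2]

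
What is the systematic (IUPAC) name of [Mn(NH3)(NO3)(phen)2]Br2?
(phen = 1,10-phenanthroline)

The 2 bromide counter-ions carry a total charge of -2, so each complex ion is 2+.
Ligand charges: 2×1,10-phenanthroline (neutral), 1×ammine (neutral), 1×nitrato (-1 each); total -1. So Mn + (-1) = 2+, giving Mn = +3.
Ligands are named alphabetically: ammine before nitrato before phenanthroline.

amminenitratobis(1,10-phenanthroline)manganese(III) bromide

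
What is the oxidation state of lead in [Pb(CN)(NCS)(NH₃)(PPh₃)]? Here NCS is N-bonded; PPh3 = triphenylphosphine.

No counter-ion: the bracketed complex is neutral.
Ligand charges: 1×NCS = -1; 1×CN = -1; 1×NH3 neutral; 1×PPh3 neutral; sum -2.
Pb + (-2) = 0 ⇒ Pb is +2.

+2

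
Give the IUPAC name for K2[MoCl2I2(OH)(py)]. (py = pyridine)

The 2 potassium counter-ions carry a total charge of +2, so each complex ion is 2−.
Ligand charges: 1×pyridine (neutral), 2×chloro (-1 each), 2×iodo (-1 each), 1×hydroxo (-1 each); total -5. So Mo + (-5) = 2−, giving Mo = +3.
The complex ion is anionic, so molybdenum takes the -ate form molybdate(III).

potassium dichlorohydroxodiiodo(pyridine)molybdate(III)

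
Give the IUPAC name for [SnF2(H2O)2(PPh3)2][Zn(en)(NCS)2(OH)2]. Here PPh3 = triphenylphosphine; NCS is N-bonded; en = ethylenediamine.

Both ions are complex: the cation is named first with the plain metal name, the anion second with the -ate form; each ion's ligands are alphabetised independently.
Zinc is always +2 in its complexes; the anion's ligand charges sum to -4, so the complex anion is 2−.
A 1:1 salt means the cation carries the equal and opposite charge, 2+.
Cation: ligand charges sum to -2; for the ion to be 2+, Sn = +4.

diaquadifluorobis(triphenylphosphine)tin(IV) (ethylenediamine)dihydroxodiisothiocyanatozincate(II)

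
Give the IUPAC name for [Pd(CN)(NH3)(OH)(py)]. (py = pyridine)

There is no counter-ion, so the complex is neutral overall.
Ligand charges: 1×hydroxo (-1 each), 1×ammine (neutral), 1×pyridine (neutral), 1×cyano (-1 each); total -2. So Pd + (-2) = 0, giving Pd = +2.
Ligands are named alphabetically: ammine before cyano before hydroxo before pyridine.

amminecyanohydroxo(pyridine)palladium(II)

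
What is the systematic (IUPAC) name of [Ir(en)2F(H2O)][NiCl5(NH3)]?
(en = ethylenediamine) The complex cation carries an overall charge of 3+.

Both ions are complex: the cation is named first with the plain metal name, the anion second with the -ate form; each ion's ligands are alphabetised independently.
The complex cation is given as 3+; its ligand charges sum to -1, so Ir = +4.
A 1:1 salt means the anion carries the equal and opposite charge, 3−.
Anion: ligand charges sum to -5; for the ion to be 3−, Ni = +2.

aquabis(ethylenediamine)fluoroiridium(IV) amminepentachloronickelate(II)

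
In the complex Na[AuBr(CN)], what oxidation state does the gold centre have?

1 sodium outside the brackets (+1 each) → the complex ion is 1−.
Ligand charges: 1×CN = -1; 1×Br = -1; sum -2.
Au + (-2) = 1− ⇒ Au is +1.

+1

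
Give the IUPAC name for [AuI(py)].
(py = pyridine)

There is no counter-ion, so the complex is neutral overall.
Ligand charges: 1×iodo (-1 each), 1×pyridine (neutral); total -1. So Au + (-1) = 0, giving Au = +1.
Ligands are named alphabetically: iodo before pyridine.

iodo(pyridine)gold(I)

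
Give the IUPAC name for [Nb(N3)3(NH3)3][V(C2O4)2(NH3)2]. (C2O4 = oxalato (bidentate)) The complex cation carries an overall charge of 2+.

triamminetriazidoniobium(V) diamminedioxalatovanadate(II)

Both ions are complex: the cation is named first with the plain metal name, the anion second with the -ate form; each ion's ligands are alphabetised independently.
The complex cation is given as 2+; its ligand charges sum to -3, so Nb = +5.
A 1:1 salt means the anion carries the equal and opposite charge, 2−.
Anion: ligand charges sum to -4; for the ion to be 2−, V = +2.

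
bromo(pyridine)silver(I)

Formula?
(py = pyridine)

Ligands: 1 bromo (Br, -1), 1 pyridine (py, neutral). Ligand charge sum = -1.
With Ag in oxidation state +1, the complex ion is [Ag...].

[AgBr(py)]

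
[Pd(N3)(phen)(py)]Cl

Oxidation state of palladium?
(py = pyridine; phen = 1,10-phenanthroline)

1 chloride outside the brackets (-1 each) → the complex ion is 1+.
Ligand charges: 1×py neutral; 1×N3 = -1; 1×phen neutral; sum -1.
Pd + (-1) = 1+ ⇒ Pd is +2.

+2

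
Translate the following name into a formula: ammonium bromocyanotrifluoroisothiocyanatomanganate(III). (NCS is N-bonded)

Ligands: 1 isothiocyanato (NCS, -1), 1 cyano (CN, -1), 3 fluoro (F, -1), 1 bromo (Br, -1). Ligand charge sum = -6.
With Mn in oxidation state +3, the complex ion is [Mn...]^3−.
Charge balance with ammonium (+1) requires 1 complex ion per 3 ammonium.

(NH4)3[MnBr(CN)F3(NCS)]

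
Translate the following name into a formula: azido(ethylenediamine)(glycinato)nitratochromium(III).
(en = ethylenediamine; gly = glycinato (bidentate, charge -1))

[Cr(en)(gly)(N3)(NO3)]

Ligands: 1 ethylenediamine (en, neutral), 1 nitrato (NO3, -1), 1 glycinato (gly, -1), 1 azido (N3, -1). Ligand charge sum = -3.
With Cr in oxidation state +3, the complex ion is [Cr...].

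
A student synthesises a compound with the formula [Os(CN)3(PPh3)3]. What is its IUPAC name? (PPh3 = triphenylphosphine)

tricyanotris(triphenylphosphine)osmium(III)

There is no counter-ion, so the complex is neutral overall.
Ligand charges: 3×cyano (-1 each), 3×triphenylphosphine (neutral); total -3. So Os + (-3) = 0, giving Os = +3.
Ligands are named alphabetically: cyano before triphenylphosphine.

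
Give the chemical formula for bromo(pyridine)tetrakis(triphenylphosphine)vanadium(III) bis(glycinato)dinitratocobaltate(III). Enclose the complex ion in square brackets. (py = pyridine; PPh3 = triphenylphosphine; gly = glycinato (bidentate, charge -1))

[VBr(PPh3)4(py)][Co(gly)2(NO3)2]2

Cation [V…]: ligand charges -1, V(III) ⇒ ion charge 2+.
Anion [Co…]: ligand charges -4, Co(III) ⇒ ion charge 1−.
One 2+ cation requires 2 of the 1− anion.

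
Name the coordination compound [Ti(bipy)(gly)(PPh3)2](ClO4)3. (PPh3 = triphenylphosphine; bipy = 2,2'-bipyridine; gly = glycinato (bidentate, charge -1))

The 3 perchlorate counter-ions carry a total charge of -3, so each complex ion is 3+.
Ligand charges: 2×triphenylphosphine (neutral), 1×2,2'-bipyridine (neutral), 1×glycinato (-1 each); total -1. So Ti + (-1) = 3+, giving Ti = +4.
Ligands are named alphabetically: bipyridine before glycinato before triphenylphosphine.

(2,2'-bipyridine)(glycinato)bis(triphenylphosphine)titanium(IV) perchlorate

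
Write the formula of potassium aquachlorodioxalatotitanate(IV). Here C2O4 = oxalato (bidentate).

K[Ti(C2O4)2Cl(H2O)]

Ligands: 2 oxalato (C2O4, -2), 1 aqua (H2O, neutral), 1 chloro (Cl, -1). Ligand charge sum = -5.
With Ti in oxidation state +4, the complex ion is [Ti...]^1−.
Charge balance with potassium (+1) requires 1 complex ion per 1 potassium.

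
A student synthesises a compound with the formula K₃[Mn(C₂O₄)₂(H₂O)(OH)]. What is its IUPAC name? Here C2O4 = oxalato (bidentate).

potassium aquahydroxodioxalatomanganate(II)

The 3 potassium counter-ions carry a total charge of +3, so each complex ion is 3−.
Ligand charges: 1×hydroxo (-1 each), 2×oxalato (-2 each), 1×aqua (neutral); total -5. So Mn + (-5) = 3−, giving Mn = +2.
The complex ion is anionic, so manganese takes the -ate form manganate(II).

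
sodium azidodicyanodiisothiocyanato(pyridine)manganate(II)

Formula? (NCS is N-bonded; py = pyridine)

Na3[Mn(CN)2(N3)(NCS)2(py)]

Ligands: 2 isothiocyanato (NCS, -1), 1 azido (N3, -1), 1 pyridine (py, neutral), 2 cyano (CN, -1). Ligand charge sum = -5.
Charge balance with sodium (+1) requires 1 complex ion per 3 sodium.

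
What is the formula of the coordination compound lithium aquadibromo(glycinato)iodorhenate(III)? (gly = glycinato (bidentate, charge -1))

Ligands: 1 iodo (I, -1), 2 bromo (Br, -1), 1 aqua (H2O, neutral), 1 glycinato (gly, -1). Ligand charge sum = -4.
With Re in oxidation state +3, the complex ion is [Re...]^1−.
Charge balance with lithium (+1) requires 1 complex ion per 1 lithium.

Li[ReBr2(gly)(H2O)I]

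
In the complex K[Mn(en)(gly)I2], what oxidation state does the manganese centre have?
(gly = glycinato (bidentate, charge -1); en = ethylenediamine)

+2

1 potassium outside the brackets (+1 each) → the complex ion is 1−.
Ligand charges: 1×gly = -1; 1×en neutral; 2×I = -2; sum -3.
Mn + (-3) = 1− ⇒ Mn is +2.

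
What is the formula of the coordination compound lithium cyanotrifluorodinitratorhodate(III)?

Ligands: 3 fluoro (F, -1), 2 nitrato (NO3, -1), 1 cyano (CN, -1). Ligand charge sum = -6.
With Rh in oxidation state +3, the complex ion is [Rh...]^3−.
Charge balance with lithium (+1) requires 1 complex ion per 3 lithium.

Li3[Rh(CN)F3(NO3)2]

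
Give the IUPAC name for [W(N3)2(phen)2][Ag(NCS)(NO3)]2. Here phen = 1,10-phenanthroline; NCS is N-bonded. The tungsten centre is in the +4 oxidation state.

diazidobis(1,10-phenanthroline)tungsten(IV) isothiocyanatonitratoargentate(I)

Both ions are complex: the cation is named first with the plain metal name, the anion second with the -ate form; each ion's ligands are alphabetised independently.
W is given as +4; the cation's ligand charges sum to -2, so the complex cation is 2+.
With 2 anions per cation, each anion must be 2/2 = 1−.
Anion: ligand charges sum to -2; for the ion to be 1−, Ag = +1.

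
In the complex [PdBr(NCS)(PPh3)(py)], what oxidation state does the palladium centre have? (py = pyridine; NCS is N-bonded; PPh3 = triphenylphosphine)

+2

No counter-ion: the bracketed complex is neutral.
Ligand charges: 1×py neutral; 1×NCS = -1; 1×PPh3 neutral; 1×Br = -1; sum -2.
Pd + (-2) = 0 ⇒ Pd is +2.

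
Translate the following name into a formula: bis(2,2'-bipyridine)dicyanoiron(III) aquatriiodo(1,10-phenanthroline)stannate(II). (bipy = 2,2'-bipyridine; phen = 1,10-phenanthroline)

Cation [Fe…]: ligand charges -2, Fe(III) ⇒ ion charge 1+.
Anion [Sn…]: ligand charges -3, Sn(II) ⇒ ion charge 1−.
One 1+ cation balances one 1− anion.

[Fe(bipy)2(CN)2][Sn(H2O)I3(phen)]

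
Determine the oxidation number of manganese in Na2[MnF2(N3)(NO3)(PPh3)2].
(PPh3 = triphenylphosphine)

+2

2 sodium outside the brackets (+1 each) → the complex ion is 2−.
Ligand charges: 2×PPh3 neutral; 1×NO3 = -1; 2×F = -2; 1×N3 = -1; sum -4.
Mn + (-4) = 2− ⇒ Mn is +2.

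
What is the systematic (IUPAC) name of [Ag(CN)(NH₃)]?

amminecyanosilver(I)

There is no counter-ion, so the complex is neutral overall.
Ligand charges: 1×cyano (-1 each), 1×ammine (neutral); total -1. So Ag + (-1) = 0, giving Ag = +1.
Ligands are named alphabetically: ammine before cyano.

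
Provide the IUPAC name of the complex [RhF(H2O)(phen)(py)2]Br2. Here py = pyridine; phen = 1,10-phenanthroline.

aquafluoro(1,10-phenanthroline)bis(pyridine)rhodium(III) bromide

The 2 bromide counter-ions carry a total charge of -2, so each complex ion is 2+.
Ligand charges: 2×pyridine (neutral), 1×aqua (neutral), 1×1,10-phenanthroline (neutral), 1×fluoro (-1 each); total -1. So Rh + (-1) = 2+, giving Rh = +3.
Ligands are named alphabetically: aqua before fluoro before phenanthroline before pyridine.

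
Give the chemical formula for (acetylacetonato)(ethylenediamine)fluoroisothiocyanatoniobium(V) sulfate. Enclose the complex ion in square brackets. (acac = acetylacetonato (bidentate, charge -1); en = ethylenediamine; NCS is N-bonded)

Ligands: 1 acetylacetonato (acac, -1), 1 ethylenediamine (en, neutral), 1 isothiocyanato (NCS, -1), 1 fluoro (F, -1). Ligand charge sum = -3.
Charge balance with sulfate (-2) requires 1 complex ion per 1 sulfate.

[Nb(acac)(en)F(NCS)]SO4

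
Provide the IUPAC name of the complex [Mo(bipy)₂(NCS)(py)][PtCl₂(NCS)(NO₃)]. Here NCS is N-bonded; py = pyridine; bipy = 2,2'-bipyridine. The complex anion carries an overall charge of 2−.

Both ions are complex: the cation is named first with the plain metal name, the anion second with the -ate form; each ion's ligands are alphabetised independently.
The complex anion is given as 2−; its ligand charges sum to -4, so Pt = +2.
A 1:1 salt means the cation carries the equal and opposite charge, 2+.
Cation: ligand charges sum to -1; for the ion to be 2+, Mo = +3.

bis(2,2'-bipyridine)isothiocyanato(pyridine)molybdenum(III) dichloroisothiocyanatonitratoplatinate(II)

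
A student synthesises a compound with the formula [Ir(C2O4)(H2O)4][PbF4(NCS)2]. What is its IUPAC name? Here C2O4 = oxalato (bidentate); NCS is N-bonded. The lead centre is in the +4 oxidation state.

Both ions are complex: the cation is named first with the plain metal name, the anion second with the -ate form; each ion's ligands are alphabetised independently.
Pb is given as +4; the anion's ligand charges sum to -6, so the complex anion is 2−.
A 1:1 salt means the cation carries the equal and opposite charge, 2+.
Cation: ligand charges sum to -2; for the ion to be 2+, Ir = +4.

tetraaquaoxalatoiridium(IV) tetrafluorodiisothiocyanatoplumbate(IV)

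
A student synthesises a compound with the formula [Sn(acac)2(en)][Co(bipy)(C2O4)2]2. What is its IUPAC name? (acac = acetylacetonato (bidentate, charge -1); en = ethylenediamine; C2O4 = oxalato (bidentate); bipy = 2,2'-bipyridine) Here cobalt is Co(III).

bis(acetylacetonato)(ethylenediamine)tin(IV) (2,2'-bipyridine)dioxalatocobaltate(III)

Co is given as +3; the anion's ligand charges sum to -4, so the complex anion is 1−.
With 2 anions per cation, the cation must be 2×1 = 2+.
Cation: ligand charges sum to -2; for the ion to be 2+, Sn = +4.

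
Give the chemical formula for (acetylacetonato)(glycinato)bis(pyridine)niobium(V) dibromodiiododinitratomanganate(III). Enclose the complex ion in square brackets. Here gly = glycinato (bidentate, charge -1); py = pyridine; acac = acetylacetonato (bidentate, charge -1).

Cation [Nb…]: ligand charges -2, Nb(V) ⇒ ion charge 3+.
Anion [Mn…]: ligand charges -6, Mn(III) ⇒ ion charge 3−.
One 3+ cation balances one 3− anion.

[Nb(acac)(gly)(py)2][MnBr2I2(NO3)2]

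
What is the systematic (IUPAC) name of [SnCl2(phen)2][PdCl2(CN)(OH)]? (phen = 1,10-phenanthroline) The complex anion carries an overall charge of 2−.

Both ions are complex: the cation is named first with the plain metal name, the anion second with the -ate form; each ion's ligands are alphabetised independently.
The complex anion is given as 2−; its ligand charges sum to -4, so Pd = +2.
A 1:1 salt means the cation carries the equal and opposite charge, 2+.
Cation: ligand charges sum to -2; for the ion to be 2+, Sn = +4.

dichlorobis(1,10-phenanthroline)tin(IV) dichlorocyanohydroxopalladate(II)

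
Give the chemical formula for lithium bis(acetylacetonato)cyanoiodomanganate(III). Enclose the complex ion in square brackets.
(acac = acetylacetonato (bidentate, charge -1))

Ligands: 1 cyano (CN, -1), 2 acetylacetonato (acac, -1), 1 iodo (I, -1). Ligand charge sum = -4.
With Mn in oxidation state +3, the complex ion is [Mn...]^1−.
Charge balance with lithium (+1) requires 1 complex ion per 1 lithium.

Li[Mn(acac)2(CN)I]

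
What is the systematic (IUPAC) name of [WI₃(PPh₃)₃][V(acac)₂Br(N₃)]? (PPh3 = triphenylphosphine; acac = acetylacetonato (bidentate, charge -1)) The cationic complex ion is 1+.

triiodotris(triphenylphosphine)tungsten(IV) bis(acetylacetonato)azidobromovanadate(III)

Both ions are complex: the cation is named first with the plain metal name, the anion second with the -ate form; each ion's ligands are alphabetised independently.
The complex cation is given as 1+; its ligand charges sum to -3, so W = +4.
A 1:1 salt means the anion carries the equal and opposite charge, 1−.
Anion: ligand charges sum to -4; for the ion to be 1−, V = +3.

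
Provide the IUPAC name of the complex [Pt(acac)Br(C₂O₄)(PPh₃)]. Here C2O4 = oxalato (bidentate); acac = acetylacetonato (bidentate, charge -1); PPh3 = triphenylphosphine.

There is no counter-ion, so the complex is neutral overall.
Ligand charges: 1×oxalato (-2 each), 1×bromo (-1 each), 1×acetylacetonato (-1 each), 1×triphenylphosphine (neutral); total -4. So Pt + (-4) = 0, giving Pt = +4.
Ligands are named alphabetically: acetylacetonato before bromo before oxalato before triphenylphosphine.

(acetylacetonato)bromooxalato(triphenylphosphine)platinum(IV)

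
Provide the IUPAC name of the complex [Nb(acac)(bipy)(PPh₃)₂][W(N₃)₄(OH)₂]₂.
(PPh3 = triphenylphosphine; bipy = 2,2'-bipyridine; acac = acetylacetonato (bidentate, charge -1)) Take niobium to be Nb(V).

Nb is given as +5; the cation's ligand charges sum to -1, so the complex cation is 4+.
With 2 anions per cation, each anion must be 4/2 = 2−.
Anion: ligand charges sum to -6; for the ion to be 2−, W = +4.

(acetylacetonato)(2,2'-bipyridine)bis(triphenylphosphine)niobium(V) tetraazidodihydroxotungstate(IV)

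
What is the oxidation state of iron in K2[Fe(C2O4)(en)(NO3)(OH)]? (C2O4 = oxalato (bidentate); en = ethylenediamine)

2 potassium outside the brackets (+1 each) → the complex ion is 2−.
Ligand charges: 1×NO3 = -1; 1×OH = -1; 1×C2O4 = -2; 1×en neutral; sum -4.
Fe + (-4) = 2− ⇒ Fe is +2.

+2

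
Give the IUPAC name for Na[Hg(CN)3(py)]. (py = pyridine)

The 1 sodium counter-ion carries a total charge of +1, so each complex ion is 1−.
Ligand charges: 1×pyridine (neutral), 3×cyano (-1 each); total -3. So Hg + (-3) = 1−, giving Hg = +2.
Ligands are named alphabetically: cyano before pyridine.
The complex ion is anionic, so mercury takes the -ate form mercurate(II).

sodium tricyano(pyridine)mercurate(II)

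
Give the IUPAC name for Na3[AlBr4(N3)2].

sodium diazidotetrabromoaluminate(III)

The 3 sodium counter-ions carry a total charge of +3, so each complex ion is 3−.
Ligand charges: 2×azido (-1 each), 4×bromo (-1 each); total -6. So Al + (-6) = 3−, giving Al = +3.
The complex ion is anionic, so aluminium takes the -ate form aluminate(III).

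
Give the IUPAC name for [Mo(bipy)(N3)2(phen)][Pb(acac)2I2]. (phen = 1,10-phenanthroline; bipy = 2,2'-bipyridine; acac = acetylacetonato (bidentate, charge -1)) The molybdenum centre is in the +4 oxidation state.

diazido(2,2'-bipyridine)(1,10-phenanthroline)molybdenum(IV) bis(acetylacetonato)diiodoplumbate(II)

Both ions are complex: the cation is named first with the plain metal name, the anion second with the -ate form; each ion's ligands are alphabetised independently.
Mo is given as +4; the cation's ligand charges sum to -2, so the complex cation is 2+.
A 1:1 salt means the anion carries the equal and opposite charge, 2−.
Anion: ligand charges sum to -4; for the ion to be 2−, Pb = +2.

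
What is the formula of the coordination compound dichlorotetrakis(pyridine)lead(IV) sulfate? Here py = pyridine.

Ligands: 4 pyridine (py, neutral), 2 chloro (Cl, -1). Ligand charge sum = -2.
With Pb in oxidation state +4, the complex ion is [Pb...]^2+.
Charge balance with sulfate (-2) requires 1 complex ion per 1 sulfate.

[PbCl2(py)4]SO4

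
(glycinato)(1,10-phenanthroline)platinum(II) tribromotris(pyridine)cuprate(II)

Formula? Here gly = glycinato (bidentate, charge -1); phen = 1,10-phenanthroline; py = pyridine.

[Pt(gly)(phen)][CuBr3(py)3]

Cation [Pt…]: ligand charges -1, Pt(II) ⇒ ion charge 1+.
Anion [Cu…]: ligand charges -3, Cu(II) ⇒ ion charge 1−.
One 1+ cation balances one 1− anion.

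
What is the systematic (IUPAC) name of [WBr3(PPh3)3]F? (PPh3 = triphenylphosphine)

The 1 fluoride counter-ion carries a total charge of -1, so each complex ion is 1+.
Ligand charges: 3×triphenylphosphine (neutral), 3×bromo (-1 each); total -3. So W + (-3) = 1+, giving W = +4.
Ligands are named alphabetically: bromo before triphenylphosphine.

tribromotris(triphenylphosphine)tungsten(IV) fluoride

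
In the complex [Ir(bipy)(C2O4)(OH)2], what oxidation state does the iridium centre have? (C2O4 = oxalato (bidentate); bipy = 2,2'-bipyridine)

+4

No counter-ion: the bracketed complex is neutral.
Ligand charges: 1×C2O4 = -2; 2×OH = -2; 1×bipy neutral; sum -4.
Ir + (-4) = 0 ⇒ Ir is +4.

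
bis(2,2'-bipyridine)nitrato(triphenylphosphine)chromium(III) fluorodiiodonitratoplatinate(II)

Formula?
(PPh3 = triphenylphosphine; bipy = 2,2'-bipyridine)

Cation [Cr…]: ligand charges -1, Cr(III) ⇒ ion charge 2+.
Anion [Pt…]: ligand charges -4, Pt(II) ⇒ ion charge 2−.
One 2+ cation balances one 2− anion.

[Cr(bipy)2(NO3)(PPh3)][PtFI2(NO3)]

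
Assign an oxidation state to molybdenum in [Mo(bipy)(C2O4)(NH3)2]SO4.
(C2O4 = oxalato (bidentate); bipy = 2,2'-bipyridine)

1 sulfate outside the brackets (-2 each) → the complex ion is 2+.
Ligand charges: 1×C2O4 = -2; 2×NH3 neutral; 1×bipy neutral; sum -2.
Mo + (-2) = 2+ ⇒ Mo is +4.

+4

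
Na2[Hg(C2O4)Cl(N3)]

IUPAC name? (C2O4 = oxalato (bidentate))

The 2 sodium counter-ions carry a total charge of +2, so each complex ion is 2−.
Ligand charges: 1×azido (-1 each), 1×oxalato (-2 each), 1×chloro (-1 each); total -4. So Hg + (-4) = 2−, giving Hg = +2.
The complex ion is anionic, so mercury takes the -ate form mercurate(II).

sodium azidochlorooxalatomercurate(II)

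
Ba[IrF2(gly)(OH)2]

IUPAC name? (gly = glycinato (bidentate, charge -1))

barium difluoro(glycinato)dihydroxoiridate(III)

The 1 barium counter-ion carries a total charge of +2, so each complex ion is 2−.
Ligand charges: 2×fluoro (-1 each), 1×glycinato (-1 each), 2×hydroxo (-1 each); total -5. So Ir + (-5) = 2−, giving Ir = +3.
The complex ion is anionic, so iridium takes the -ate form iridate(III).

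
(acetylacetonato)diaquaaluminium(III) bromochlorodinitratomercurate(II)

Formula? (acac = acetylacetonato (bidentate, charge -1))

Cation [Al…]: ligand charges -1, Al(III) ⇒ ion charge 2+.
Anion [Hg…]: ligand charges -4, Hg(II) ⇒ ion charge 2−.
One 2+ cation balances one 2− anion.

[Al(acac)(H2O)2][HgBrCl(NO3)2]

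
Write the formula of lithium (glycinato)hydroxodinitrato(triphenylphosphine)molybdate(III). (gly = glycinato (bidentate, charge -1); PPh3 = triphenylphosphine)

Ligands: 1 hydroxo (OH, -1), 1 glycinato (gly, -1), 2 nitrato (NO3, -1), 1 triphenylphosphine (PPh3, neutral). Ligand charge sum = -4.
Charge balance with lithium (+1) requires 1 complex ion per 1 lithium.

Li[Mo(gly)(NO3)2(OH)(PPh3)]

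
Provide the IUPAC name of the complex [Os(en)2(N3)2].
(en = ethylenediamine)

There is no counter-ion, so the complex is neutral overall.
Ligand charges: 2×azido (-1 each), 2×ethylenediamine (neutral); total -2. So Os + (-2) = 0, giving Os = +2.
Ligands are named alphabetically: azido before ethylenediamine.

diazidobis(ethylenediamine)osmium(II)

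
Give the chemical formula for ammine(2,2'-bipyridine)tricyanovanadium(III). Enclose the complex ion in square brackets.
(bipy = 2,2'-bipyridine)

Ligands: 1 ammine (NH3, neutral), 3 cyano (CN, -1), 1 2,2'-bipyridine (bipy, neutral). Ligand charge sum = -3.
With V in oxidation state +3, the complex ion is [V...].

[V(bipy)(CN)3(NH3)]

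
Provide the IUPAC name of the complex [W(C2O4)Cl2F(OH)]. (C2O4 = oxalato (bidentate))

dichlorofluorohydroxooxalatotungsten(VI)

There is no counter-ion, so the complex is neutral overall.
Ligand charges: 2×chloro (-1 each), 1×fluoro (-1 each), 1×oxalato (-2 each), 1×hydroxo (-1 each); total -6. So W + (-6) = 0, giving W = +6.
Ligands are named alphabetically: chloro before fluoro before hydroxo before oxalato.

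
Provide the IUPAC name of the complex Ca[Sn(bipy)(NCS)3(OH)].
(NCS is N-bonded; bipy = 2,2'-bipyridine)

calcium (2,2'-bipyridine)hydroxotriisothiocyanatostannate(II)

The 1 calcium counter-ion carries a total charge of +2, so each complex ion is 2−.
Ligand charges: 3×isothiocyanato (-1 each), 1×2,2'-bipyridine (neutral), 1×hydroxo (-1 each); total -4. So Sn + (-4) = 2−, giving Sn = +2.
Ligands are named alphabetically: bipyridine before hydroxo before isothiocyanato.
The complex ion is anionic, so tin takes the -ate form stannate(II).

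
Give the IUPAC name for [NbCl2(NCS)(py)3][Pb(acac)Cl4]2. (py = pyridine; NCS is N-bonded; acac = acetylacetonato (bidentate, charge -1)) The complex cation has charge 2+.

Both ions are complex: the cation is named first with the plain metal name, the anion second with the -ate form; each ion's ligands are alphabetised independently.
The complex cation is given as 2+; its ligand charges sum to -3, so Nb = +5.
With 2 anions per cation, each anion must be 2/2 = 1−.
Anion: ligand charges sum to -5; for the ion to be 1−, Pb = +4.

dichloroisothiocyanatotris(pyridine)niobium(V) (acetylacetonato)tetrachloroplumbate(IV)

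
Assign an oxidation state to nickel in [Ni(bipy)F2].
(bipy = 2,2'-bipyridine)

+2

No counter-ion: the bracketed complex is neutral.
Ligand charges: 2×F = -2; 1×bipy neutral; sum -2.
Ni + (-2) = 0 ⇒ Ni is +2.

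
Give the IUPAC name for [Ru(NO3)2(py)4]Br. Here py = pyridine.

The 1 bromide counter-ion carries a total charge of -1, so each complex ion is 1+.
Ligand charges: 4×pyridine (neutral), 2×nitrato (-1 each); total -2. So Ru + (-2) = 1+, giving Ru = +3.
Ligands are named alphabetically: nitrato before pyridine.

dinitratotetrakis(pyridine)ruthenium(III) bromide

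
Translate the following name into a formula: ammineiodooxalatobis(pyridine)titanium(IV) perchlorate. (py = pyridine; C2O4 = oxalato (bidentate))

Ligands: 1 ammine (NH3, neutral), 2 pyridine (py, neutral), 1 iodo (I, -1), 1 oxalato (C2O4, -2). Ligand charge sum = -3.
Charge balance with perchlorate (-1) requires 1 complex ion per 1 perchlorate.

[Ti(C2O4)I(NH3)(py)2]ClO4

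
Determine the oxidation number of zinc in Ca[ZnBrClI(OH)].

+2

1 calcium outside the brackets (+2 each) → the complex ion is 2−.
Ligand charges: 1×Br = -1; 1×Cl = -1; 1×I = -1; 1×OH = -1; sum -4.
Zn + (-4) = 2− ⇒ Zn is +2.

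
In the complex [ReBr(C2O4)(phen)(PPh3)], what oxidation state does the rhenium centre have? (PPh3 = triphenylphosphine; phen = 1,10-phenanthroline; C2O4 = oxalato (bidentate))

+3

No counter-ion: the bracketed complex is neutral.
Ligand charges: 1×Br = -1; 1×PPh3 neutral; 1×phen neutral; 1×C2O4 = -2; sum -3.
Re + (-3) = 0 ⇒ Re is +3.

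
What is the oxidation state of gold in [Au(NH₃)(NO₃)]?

No counter-ion: the bracketed complex is neutral.
Ligand charges: 1×NH3 neutral; 1×NO3 = -1; sum -1.
Au + (-1) = 0 ⇒ Au is +1.

+1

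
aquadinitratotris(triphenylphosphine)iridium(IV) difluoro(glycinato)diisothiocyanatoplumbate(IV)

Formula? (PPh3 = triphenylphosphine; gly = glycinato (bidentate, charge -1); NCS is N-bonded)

[Ir(H2O)(NO3)2(PPh3)3][PbF2(gly)(NCS)2]2

Cation [Ir…]: ligand charges -2, Ir(IV) ⇒ ion charge 2+.
Anion [Pb…]: ligand charges -5, Pb(IV) ⇒ ion charge 1−.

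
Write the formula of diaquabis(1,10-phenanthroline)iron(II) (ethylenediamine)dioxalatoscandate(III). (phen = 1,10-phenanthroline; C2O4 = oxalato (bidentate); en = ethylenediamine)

[Fe(H2O)2(phen)2][Sc(C2O4)2(en)]2

Cation [Fe…]: ligand charges 0, Fe(II) ⇒ ion charge 2+.
Anion [Sc…]: ligand charges -4, Sc(III) ⇒ ion charge 1−.
One 2+ cation requires 2 of the 1− anion.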